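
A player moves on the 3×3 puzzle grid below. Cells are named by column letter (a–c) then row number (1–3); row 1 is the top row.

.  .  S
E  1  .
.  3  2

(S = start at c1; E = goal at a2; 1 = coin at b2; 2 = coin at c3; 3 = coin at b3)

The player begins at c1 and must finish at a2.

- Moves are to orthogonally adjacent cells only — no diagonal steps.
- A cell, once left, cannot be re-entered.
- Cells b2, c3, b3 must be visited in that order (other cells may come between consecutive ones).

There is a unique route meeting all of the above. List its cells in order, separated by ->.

The waypoints must appear in the order b2, c3, b3, with no cell reused.
Route from c1: left 1 to b1, down 1 to b2, right 1 to c2, down 1 to c3, left 2 to a3, up 1 to a2 — 7 moves in all.
Check: order respected (1 at step 2, 2 at step 4, 3 at step 5).

c1 -> b1 -> b2 -> c2 -> c3 -> b3 -> a3 -> a2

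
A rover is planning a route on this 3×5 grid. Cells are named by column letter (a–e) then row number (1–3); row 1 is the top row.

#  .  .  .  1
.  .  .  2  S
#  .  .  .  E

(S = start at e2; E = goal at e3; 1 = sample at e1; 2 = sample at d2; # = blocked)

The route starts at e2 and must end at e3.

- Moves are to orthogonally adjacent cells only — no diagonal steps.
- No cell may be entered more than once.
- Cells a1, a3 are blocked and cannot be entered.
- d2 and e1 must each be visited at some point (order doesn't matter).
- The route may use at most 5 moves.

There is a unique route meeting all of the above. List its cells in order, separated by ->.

e2 -> e1 -> d1 -> d2 -> d3 -> e3

The budget equals the shortest possible length, so every move has to be on a shortest route through the required cells.
Route from e2: up to e1, left to d1, 2× down (reaching d3), right to e3 — 5 moves in all.
Check: all required cells visited; 5 ≤ 5 moves.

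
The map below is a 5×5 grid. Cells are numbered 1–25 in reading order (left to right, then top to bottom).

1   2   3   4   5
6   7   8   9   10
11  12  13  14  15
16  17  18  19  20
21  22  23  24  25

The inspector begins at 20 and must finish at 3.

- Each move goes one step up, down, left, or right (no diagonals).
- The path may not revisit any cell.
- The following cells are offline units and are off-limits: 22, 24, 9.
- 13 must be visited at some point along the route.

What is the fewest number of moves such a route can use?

5

Any route passes through 13 somewhere between 20 and 3. Summing Manhattan distances along the two legs (20 → 13 → 3) gives a lower bound of 3 + 2 = 5 moves.
A route of 5 moves achieves this: 20 → 15 → 14 → 13 → 8 → 3.
Since 5 matches the lower bound, it is optimal.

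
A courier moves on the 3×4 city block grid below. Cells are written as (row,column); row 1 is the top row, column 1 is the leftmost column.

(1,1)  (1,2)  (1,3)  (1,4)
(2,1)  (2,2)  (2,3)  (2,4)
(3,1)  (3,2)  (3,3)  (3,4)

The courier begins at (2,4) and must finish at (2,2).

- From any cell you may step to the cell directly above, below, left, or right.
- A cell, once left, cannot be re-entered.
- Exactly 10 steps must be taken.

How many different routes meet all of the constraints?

Need simple routes of exactly 10 moves from (2,4) to (2,2) (Manhattan distance 2, so 4 moves are spent on a detour and 4 undoing it).
Enumerating: (2,4) (1,4) (1,3) (2,3) (3,3) (3,2) (3,1) (2,1) (1,1) (1,2) (2,2) | (2,4) (1,4) (1,3) (1,2) (1,1) (2,1) (3,1) (3,2) (3,3) (2,3) (2,2) | (2,4) (3,4) (3,3) (2,3) (1,3) (1,2) (1,1) (2,1) (3,1) (3,2) (2,2) | (2,4) (3,4) (3,3) (3,2) (3,1) (2,1) (1,1) (1,2) (1,3) (2,3) (2,2).
That gives 4 routes.

4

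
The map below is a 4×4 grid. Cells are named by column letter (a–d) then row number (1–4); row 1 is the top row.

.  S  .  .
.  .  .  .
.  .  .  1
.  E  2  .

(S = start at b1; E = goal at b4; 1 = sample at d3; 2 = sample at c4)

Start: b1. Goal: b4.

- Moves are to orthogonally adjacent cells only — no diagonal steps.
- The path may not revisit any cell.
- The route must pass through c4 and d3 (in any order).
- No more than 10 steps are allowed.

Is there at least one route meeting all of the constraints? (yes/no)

One route that works: b1 → b2 → b3 → c3 → d3 → d4 → c4 → b4.

yes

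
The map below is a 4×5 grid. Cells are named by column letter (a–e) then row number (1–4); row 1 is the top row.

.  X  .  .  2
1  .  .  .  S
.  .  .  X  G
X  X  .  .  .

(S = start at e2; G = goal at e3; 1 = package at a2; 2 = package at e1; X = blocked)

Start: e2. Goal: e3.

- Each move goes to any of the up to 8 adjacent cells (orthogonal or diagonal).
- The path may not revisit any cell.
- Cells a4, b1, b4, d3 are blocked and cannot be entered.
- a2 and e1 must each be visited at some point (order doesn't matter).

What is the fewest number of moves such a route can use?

Any route passes through a2 and e1 in some order between e2 and e3. Summing Chebyshev distances along each leg and taking the cheapest ordering (e2 → e1 → a2 → e3) gives a lower bound of 1 + 4 + 4 = 9 moves.
A route of 9 moves achieves this: e2 → e1 → d1 → c1 → b2 → a2 → b3 → c2 → d2 → e3.
Since 9 matches the lower bound, it is optimal.

9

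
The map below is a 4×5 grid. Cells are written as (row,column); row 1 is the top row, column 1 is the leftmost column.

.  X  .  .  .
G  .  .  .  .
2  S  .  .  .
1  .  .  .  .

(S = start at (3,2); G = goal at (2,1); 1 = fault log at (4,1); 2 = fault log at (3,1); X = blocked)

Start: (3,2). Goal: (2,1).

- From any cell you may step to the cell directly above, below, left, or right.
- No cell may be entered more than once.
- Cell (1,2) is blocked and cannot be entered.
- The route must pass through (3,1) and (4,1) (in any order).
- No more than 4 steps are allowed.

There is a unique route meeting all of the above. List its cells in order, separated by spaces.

Any route must reach (3,1) and (4,1) and still end at (2,1) within 4 moves, so the order of the required stops is forced.
Route from (3,2): down to (4,2), left to (4,1), 2× up (reaching (2,1)) — 4 moves in all.
Check: all required cells visited; 4 ≤ 4 moves.

(3,2) (4,2) (4,1) (3,1) (2,1)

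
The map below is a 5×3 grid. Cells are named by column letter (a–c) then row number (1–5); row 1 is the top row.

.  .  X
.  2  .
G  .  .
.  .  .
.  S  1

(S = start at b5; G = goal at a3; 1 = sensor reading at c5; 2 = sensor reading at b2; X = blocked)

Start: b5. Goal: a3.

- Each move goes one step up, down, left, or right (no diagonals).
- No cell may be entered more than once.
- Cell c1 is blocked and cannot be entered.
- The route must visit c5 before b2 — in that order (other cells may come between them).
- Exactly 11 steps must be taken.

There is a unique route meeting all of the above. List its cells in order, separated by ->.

b5 -> c5 -> c4 -> b4 -> b3 -> c3 -> c2 -> b2 -> b1 -> a1 -> a2 -> a3

The waypoints must appear in the order c5, b2, with no cell reused.
Route from b5: right to c5, up to c4, left to b4, up to b3, right to c3, up to c2, left to b2, up to b1, left to a1, 2× down (reaching a3) — 11 moves in all.
Check: order respected (1 at step 1, 2 at step 7); 11 moves as required.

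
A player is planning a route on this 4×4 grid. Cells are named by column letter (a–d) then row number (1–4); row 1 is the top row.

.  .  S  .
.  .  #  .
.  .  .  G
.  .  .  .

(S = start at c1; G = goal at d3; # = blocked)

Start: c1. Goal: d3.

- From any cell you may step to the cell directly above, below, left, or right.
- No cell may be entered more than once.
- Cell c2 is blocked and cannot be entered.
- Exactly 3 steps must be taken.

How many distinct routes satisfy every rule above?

Need simple routes of exactly 3 moves from c1 to d3 (Manhattan distance 3, so 0 moves are spent on a detour and 0 undoing it).
Enumerating: c1 d1 d2 d3.
That gives 1 route.

1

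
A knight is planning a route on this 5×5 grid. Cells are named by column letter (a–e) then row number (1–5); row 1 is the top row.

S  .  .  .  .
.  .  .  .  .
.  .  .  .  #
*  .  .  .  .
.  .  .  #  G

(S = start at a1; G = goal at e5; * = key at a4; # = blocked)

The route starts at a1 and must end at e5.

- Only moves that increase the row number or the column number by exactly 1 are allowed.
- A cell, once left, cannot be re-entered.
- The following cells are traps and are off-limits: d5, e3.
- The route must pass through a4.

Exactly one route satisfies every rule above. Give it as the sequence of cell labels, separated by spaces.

Moves only go right or down, so the column and row indices never decrease.
Route from a1: down 3 to a4, right 4 to e4, down 1 to e5 — 8 moves in all.
Check: all required cells visited.

a1 a2 a3 a4 b4 c4 d4 e4 e5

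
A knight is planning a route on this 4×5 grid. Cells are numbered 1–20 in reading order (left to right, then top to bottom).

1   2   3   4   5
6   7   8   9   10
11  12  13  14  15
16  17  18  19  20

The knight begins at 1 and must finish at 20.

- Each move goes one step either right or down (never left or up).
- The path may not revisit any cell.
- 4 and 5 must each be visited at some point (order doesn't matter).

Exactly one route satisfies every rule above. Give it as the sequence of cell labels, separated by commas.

Moves only go right or down, so the column and row indices never decrease.
Route from 1: 4× right (reaching 5), 3× down (reaching 20) — 7 moves in all.
Check: all required cells visited.

1, 2, 3, 4, 5, 10, 15, 20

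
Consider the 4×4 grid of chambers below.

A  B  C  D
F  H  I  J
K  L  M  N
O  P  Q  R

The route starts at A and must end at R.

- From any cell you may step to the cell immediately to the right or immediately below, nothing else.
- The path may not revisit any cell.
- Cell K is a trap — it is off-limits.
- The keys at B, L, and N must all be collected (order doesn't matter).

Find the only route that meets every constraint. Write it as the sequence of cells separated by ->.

A -> B -> H -> L -> M -> N -> R

Moves only go right or down, so the column and row indices never decrease.
Route from A: right to B, 2× down (reaching L), 2× right (reaching N), down to R — 6 moves in all.
Check: all required cells visited.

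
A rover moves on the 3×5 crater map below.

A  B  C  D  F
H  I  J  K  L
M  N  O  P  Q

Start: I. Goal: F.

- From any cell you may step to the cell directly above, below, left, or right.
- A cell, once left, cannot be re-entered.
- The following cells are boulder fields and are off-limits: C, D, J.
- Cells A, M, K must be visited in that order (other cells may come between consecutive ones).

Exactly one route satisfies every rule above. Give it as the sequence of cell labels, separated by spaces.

The waypoints must appear in the order A, M, K, with no cell reused.
Route from I: up to B, left to A, 2× down (reaching M), 3× right (reaching P), up to K, right to L, up to F — 10 moves in all.
Check: order respected (A at step 2, M at step 4, K at step 8).

I B A H M N O P K L F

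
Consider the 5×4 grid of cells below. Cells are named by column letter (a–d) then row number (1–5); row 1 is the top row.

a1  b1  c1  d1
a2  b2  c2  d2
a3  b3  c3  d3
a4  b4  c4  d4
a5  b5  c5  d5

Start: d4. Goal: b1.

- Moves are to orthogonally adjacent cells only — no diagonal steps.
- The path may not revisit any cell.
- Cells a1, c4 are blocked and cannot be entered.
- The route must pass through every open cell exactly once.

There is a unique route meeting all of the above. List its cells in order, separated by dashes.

d4 - d5 - c5 - b5 - a5 - a4 - b4 - b3 - a3 - a2 - b2 - c2 - c3 - d3 - d2 - d1 - c1 - b1

Need to visit all 18 open cells exactly once, starting at d4 and ending at b1.
Cell d5 has only two open neighbours (d4 and c5), so the path must pass straight through it: one of those is the cell it's entered from and the other is where it exits.
Route from d4: down to d5, 3× left (reaching a5), up to a4, right to b4, up to b3, left to a3, up to a2, 2× right (reaching c2), down to c3, right to d3, 2× up (reaching d1), 2× left (reaching b1) — 17 moves in all.
Check: all 18 open cells covered.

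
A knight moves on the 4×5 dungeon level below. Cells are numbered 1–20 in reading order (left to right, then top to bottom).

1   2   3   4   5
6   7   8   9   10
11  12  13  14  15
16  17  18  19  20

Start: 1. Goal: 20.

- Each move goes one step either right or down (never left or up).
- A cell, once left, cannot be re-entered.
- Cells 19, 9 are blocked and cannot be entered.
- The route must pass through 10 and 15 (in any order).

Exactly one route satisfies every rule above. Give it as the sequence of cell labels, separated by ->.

Moves only go right or down, so the column and row indices never decrease.
Route from 1: 4× right (reaching 5), 3× down (reaching 20) — 7 moves in all.
Check: all required cells visited.

1 -> 2 -> 3 -> 4 -> 5 -> 10 -> 15 -> 20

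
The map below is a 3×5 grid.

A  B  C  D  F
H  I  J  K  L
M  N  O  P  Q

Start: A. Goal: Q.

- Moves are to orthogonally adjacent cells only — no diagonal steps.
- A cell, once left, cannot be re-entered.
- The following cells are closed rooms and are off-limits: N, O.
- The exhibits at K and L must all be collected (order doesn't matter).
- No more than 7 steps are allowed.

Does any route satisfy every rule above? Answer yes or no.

yes

One route that works: A → H → I → J → K → L → Q.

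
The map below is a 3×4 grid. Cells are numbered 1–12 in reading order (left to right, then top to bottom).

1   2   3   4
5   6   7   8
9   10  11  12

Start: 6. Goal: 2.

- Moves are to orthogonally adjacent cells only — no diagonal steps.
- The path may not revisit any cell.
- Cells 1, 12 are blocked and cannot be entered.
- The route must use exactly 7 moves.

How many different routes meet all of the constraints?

Need simple routes of exactly 7 moves from 6 to 2 (Manhattan distance 1, so 3 moves are spent on a detour and 3 undoing it).
Enumerating: 6 10 11 7 8 4 3 2 | 6 5 9 10 11 7 3 2.
That gives 2 routes.

2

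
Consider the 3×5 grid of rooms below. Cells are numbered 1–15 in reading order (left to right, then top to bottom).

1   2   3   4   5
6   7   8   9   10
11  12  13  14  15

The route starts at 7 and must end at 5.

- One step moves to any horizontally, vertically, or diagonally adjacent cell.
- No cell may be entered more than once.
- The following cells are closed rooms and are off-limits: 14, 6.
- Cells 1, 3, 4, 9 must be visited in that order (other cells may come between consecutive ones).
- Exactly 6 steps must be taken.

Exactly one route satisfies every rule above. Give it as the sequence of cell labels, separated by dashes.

The waypoints must appear in the order 1, 3, 4, 9, with no cell reused.
Route from 7: up-left 1 to 1, right 3 to 4, down 1 to 9, up-right 1 to 5 — 6 moves in all.
Check: order respected (1 at step 1, 3 at step 3, 4 at step 4, 9 at step 5); 6 moves as required.

7 - 1 - 2 - 3 - 4 - 9 - 5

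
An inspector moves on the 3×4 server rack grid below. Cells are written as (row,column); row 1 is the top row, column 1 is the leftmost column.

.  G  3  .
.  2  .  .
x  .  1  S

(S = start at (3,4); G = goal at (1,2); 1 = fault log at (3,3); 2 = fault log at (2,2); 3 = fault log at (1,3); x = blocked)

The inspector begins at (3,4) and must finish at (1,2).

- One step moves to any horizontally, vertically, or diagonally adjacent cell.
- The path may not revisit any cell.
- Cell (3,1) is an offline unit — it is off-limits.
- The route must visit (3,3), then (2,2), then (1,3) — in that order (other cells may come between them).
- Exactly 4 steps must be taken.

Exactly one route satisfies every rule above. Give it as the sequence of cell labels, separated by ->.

(3,4) -> (3,3) -> (2,2) -> (1,3) -> (1,2)

The waypoints must appear in the order (3,3), (2,2), (1,3), with no cell reused.
Route from (3,4): left to (3,3), up-left to (2,2), up-right to (1,3), left to (1,2) — 4 moves in all.
Check: order respected (1 at step 1, 2 at step 2, 3 at step 3); 4 moves as required.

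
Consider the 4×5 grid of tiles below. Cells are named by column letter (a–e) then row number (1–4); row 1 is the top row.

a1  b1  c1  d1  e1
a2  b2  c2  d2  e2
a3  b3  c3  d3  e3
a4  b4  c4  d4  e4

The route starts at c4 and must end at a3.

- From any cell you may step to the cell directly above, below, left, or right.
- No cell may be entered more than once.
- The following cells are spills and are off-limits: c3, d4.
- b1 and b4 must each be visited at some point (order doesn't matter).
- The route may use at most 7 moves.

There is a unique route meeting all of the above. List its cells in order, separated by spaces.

c4 b4 b3 b2 b1 a1 a2 a3

Any route must reach b1 and b4 and still end at a3 within 7 moves, so the order of the required stops is forced.
Route from c4: left to b4, 3× up (reaching b1), left to a1, 2× down (reaching a3) — 7 moves in all.
Check: all required cells visited; 7 ≤ 7 moves.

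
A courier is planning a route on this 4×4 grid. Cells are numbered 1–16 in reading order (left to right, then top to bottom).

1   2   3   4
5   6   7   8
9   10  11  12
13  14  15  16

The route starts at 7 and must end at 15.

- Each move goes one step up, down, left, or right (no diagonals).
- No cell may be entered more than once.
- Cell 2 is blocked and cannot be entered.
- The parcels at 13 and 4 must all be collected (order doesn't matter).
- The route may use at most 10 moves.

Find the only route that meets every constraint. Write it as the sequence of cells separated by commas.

7, 3, 4, 8, 12, 11, 10, 9, 13, 14, 15

The budget equals the shortest possible length, so every move has to be on a shortest route through the required cells.
Route from 7: up to 3, right to 4, 2× down (reaching 12), 3× left (reaching 9), down to 13, 2× right (reaching 15) — 10 moves in all.
Check: all required cells visited; 10 ≤ 10 moves.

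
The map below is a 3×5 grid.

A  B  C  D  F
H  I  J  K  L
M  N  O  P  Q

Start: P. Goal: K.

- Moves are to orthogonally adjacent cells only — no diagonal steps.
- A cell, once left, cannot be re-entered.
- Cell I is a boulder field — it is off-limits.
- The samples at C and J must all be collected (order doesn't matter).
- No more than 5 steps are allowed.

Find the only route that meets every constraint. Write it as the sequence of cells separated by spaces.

P O J C D K

Any route must reach C and J and still end at K within 5 moves, so the order of the required stops is forced.
Route from P: left 1 to O, up 2 to C, right 1 to D, down 1 to K — 5 moves in all.
Check: all required cells visited; 5 ≤ 5 moves.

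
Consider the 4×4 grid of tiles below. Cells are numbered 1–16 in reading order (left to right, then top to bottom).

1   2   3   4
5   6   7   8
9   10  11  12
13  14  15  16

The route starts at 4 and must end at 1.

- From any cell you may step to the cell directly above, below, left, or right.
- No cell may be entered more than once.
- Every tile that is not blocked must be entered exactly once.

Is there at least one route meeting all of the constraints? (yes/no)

yes

One route that works: 4 → 8 → 12 → 16 → 15 → 11 → 7 → 3 → 2 → 6 → 10 → 14 → 13 → 9 → 5 → 1.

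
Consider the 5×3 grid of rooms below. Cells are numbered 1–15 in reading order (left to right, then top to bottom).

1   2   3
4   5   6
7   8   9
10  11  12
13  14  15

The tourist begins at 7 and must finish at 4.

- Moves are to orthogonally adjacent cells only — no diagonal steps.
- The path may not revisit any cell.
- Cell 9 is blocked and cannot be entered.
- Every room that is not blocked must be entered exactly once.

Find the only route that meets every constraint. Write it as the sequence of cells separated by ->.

7 -> 10 -> 13 -> 14 -> 15 -> 12 -> 11 -> 8 -> 5 -> 6 -> 3 -> 2 -> 1 -> 4

Need to visit all 14 open cells exactly once, starting at 7 and ending at 4.
Cell 15 has only two open neighbours (12 and 14), so the path must pass straight through it: one of those is the cell it's entered from and the other is where it exits.
Route from 7: 2× down (reaching 13), 2× right (reaching 15), up to 12, left to 11, 2× up (reaching 5), right to 6, up to 3, 2× left (reaching 1), down to 4 — 13 moves in all.
Check: all 14 open cells covered.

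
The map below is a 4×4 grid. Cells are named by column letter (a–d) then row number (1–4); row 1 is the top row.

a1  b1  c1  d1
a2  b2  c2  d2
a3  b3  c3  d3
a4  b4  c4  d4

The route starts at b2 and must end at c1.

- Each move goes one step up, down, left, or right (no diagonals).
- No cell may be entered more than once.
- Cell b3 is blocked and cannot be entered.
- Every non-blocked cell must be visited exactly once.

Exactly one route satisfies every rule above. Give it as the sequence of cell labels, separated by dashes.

Need to visit all 15 open cells exactly once, starting at b2 and ending at c1.
Cell a1 has only two open neighbours (a2 and b1), so the path must pass straight through it: one of those is the cell it's entered from and the other is where it exits.
Route from b2: up to b1, left to a1, 3× down (reaching a4), 3× right (reaching d4), up to d3, left to c3, up to c2, right to d2, up to d1, left to c1 — 14 moves in all.
Check: all 15 open cells covered.

b2 - b1 - a1 - a2 - a3 - a4 - b4 - c4 - d4 - d3 - c3 - c2 - d2 - d1 - c1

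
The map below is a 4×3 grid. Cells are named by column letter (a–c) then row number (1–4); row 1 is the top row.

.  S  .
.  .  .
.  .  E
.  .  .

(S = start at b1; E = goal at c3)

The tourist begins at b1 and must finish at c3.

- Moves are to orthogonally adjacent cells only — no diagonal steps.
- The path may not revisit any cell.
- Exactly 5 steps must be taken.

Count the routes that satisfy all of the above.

Need simple routes of exactly 5 moves from b1 to c3 (Manhattan distance 3, so 1 moves are spent on a detour and 1 undoing it).
Enumerating: b1 b2 b3 b4 c4 c3 | b1 b2 a2 a3 b3 c3 | b1 a1 a2 a3 b3 c3 | b1 a1 a2 b2 b3 c3 | b1 a1 a2 b2 c2 c3 | b1 c1 c2 b2 b3 c3.
That gives 6 routes.

6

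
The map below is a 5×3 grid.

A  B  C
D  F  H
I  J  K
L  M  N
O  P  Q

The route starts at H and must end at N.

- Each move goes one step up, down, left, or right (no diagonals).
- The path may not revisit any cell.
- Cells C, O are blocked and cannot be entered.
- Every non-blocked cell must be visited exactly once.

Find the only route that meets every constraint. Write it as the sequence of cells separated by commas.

Need to visit all 13 open cells exactly once, starting at H and ending at N.
Cell P has only two open neighbours (M and Q), so the path must pass straight through it: one of those is the cell it's entered from and the other is where it exits.
Route from H: down 1 to K, left 1 to J, up 2 to B, left 1 to A, down 3 to L, right 1 to M, down 1 to P, right 1 to Q, up 1 to N — 12 moves in all.
Check: all 13 open cells covered.

H, K, J, F, B, A, D, I, L, M, P, Q, N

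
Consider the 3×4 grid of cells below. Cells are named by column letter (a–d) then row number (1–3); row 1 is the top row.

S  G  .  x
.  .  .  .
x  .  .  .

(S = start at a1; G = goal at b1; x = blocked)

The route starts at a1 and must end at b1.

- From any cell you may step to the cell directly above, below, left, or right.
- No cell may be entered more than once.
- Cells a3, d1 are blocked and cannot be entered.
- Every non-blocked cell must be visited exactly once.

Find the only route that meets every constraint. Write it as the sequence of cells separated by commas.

Need to visit all 10 open cells exactly once, starting at a1 and ending at b1.
Cell d3 has only two open neighbours (d2 and c3), so the path must pass straight through it: one of those is the cell it's entered from and the other is where it exits.
Route from a1: down 1 to a2, right 1 to b2, down 1 to b3, right 2 to d3, up 1 to d2, left 1 to c2, up 1 to c1, left 1 to b1 — 9 moves in all.
Check: all 10 open cells covered.

a1, a2, b2, b3, c3, d3, d2, c2, c1, b1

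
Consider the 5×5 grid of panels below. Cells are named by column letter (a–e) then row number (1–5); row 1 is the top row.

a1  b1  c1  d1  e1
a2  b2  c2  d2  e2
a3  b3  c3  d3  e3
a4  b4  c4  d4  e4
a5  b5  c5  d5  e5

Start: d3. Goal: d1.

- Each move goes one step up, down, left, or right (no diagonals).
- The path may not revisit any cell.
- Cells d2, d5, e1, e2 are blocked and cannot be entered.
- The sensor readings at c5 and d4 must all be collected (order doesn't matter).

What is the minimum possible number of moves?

10

Any route passes through c5 and d4 in some order between d3 and d1. Summing Manhattan distances along each leg and taking the cheapest ordering (d3 → d4 → c5 → d1) gives a lower bound of 1 + 2 + 5 = 8 moves.
The shortest route satisfying every rule uses 10 moves: d3 → d4 → c4 → c5 → b5 → b4 → b3 → b2 → b1 → c1 → d1.
The bound of 8 isn't tight here; checking systematically, no route of length 8 through 9 satisfies every constraint, so 10 is the minimum.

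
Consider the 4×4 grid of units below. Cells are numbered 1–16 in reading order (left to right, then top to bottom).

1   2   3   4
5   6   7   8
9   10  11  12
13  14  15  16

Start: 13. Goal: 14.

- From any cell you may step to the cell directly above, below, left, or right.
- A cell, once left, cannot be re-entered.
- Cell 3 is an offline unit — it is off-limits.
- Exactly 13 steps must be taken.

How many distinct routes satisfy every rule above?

2

Need simple routes of exactly 13 moves from 13 to 14 (Manhattan distance 1, so 6 moves are spent on a detour and 6 undoing it).
Enumerating: 13 9 5 1 2 6 10 11 7 8 12 16 15 14 | 13 9 5 1 2 6 7 8 12 16 15 11 10 14.
That gives 2 routes.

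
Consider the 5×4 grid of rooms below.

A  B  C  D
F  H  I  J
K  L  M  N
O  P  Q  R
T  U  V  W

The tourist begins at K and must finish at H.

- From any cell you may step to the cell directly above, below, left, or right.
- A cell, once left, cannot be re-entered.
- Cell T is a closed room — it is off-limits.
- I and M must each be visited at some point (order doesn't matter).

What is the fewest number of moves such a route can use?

Any route passes through I and M in some order between K and H. Summing Manhattan distances along each leg and taking the cheapest ordering (K → M → I → H) gives a lower bound of 2 + 1 + 1 = 4 moves.
A route of 4 moves achieves this: K → L → M → I → H.
Since 4 matches the lower bound, it is optimal.

4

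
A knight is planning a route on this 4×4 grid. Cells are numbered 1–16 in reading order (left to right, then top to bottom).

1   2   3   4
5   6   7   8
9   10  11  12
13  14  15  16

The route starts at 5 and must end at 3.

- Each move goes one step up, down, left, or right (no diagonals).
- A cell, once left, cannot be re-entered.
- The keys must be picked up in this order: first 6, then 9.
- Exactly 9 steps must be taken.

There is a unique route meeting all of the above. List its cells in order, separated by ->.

5 -> 6 -> 10 -> 9 -> 13 -> 14 -> 15 -> 11 -> 7 -> 3

The waypoints must appear in the order 6, 9, with no cell reused.
Route from 5: right 1 to 6, down 1 to 10, left 1 to 9, down 1 to 13, right 2 to 15, up 3 to 3 — 9 moves in all.
Check: order respected (6 at step 1, 9 at step 3); 9 moves as required.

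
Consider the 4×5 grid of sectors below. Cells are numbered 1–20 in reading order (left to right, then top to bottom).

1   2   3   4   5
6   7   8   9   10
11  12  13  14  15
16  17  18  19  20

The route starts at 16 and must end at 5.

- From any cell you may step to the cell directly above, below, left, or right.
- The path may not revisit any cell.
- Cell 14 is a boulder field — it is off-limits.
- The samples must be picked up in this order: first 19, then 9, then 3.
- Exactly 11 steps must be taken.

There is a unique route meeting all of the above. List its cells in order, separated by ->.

16 -> 17 -> 18 -> 19 -> 20 -> 15 -> 10 -> 9 -> 8 -> 3 -> 4 -> 5

The waypoints must appear in the order 19, 9, 3, with no cell reused.
Route from 16: right 4 to 20, up 2 to 10, left 2 to 8, up 1 to 3, right 2 to 5 — 11 moves in all.
Check: order respected (19 at step 3, 9 at step 7, 3 at step 9); 11 moves as required.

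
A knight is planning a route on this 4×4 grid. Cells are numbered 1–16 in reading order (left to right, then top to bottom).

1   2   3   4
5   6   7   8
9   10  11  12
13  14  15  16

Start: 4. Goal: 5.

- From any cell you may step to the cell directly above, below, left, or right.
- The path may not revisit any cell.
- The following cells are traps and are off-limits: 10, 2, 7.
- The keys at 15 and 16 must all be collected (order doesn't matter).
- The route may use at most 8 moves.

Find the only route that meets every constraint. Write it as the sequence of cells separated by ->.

4 -> 8 -> 12 -> 16 -> 15 -> 14 -> 13 -> 9 -> 5

The 8-move cap with required stops at 15, 16 leaves no slack for detours.
Route from 4: down 3 to 16, left 3 to 13, up 2 to 5 — 8 moves in all.
Check: all required cells visited; 8 ≤ 8 moves.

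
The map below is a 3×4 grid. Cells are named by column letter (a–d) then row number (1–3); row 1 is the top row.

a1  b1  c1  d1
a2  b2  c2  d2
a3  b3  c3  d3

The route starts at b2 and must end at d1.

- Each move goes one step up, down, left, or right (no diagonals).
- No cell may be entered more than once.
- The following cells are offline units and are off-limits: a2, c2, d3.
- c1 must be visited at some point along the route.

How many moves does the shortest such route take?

Any route passes through c1 somewhere between b2 and d1. Summing Manhattan distances along the two legs (b2 → c1 → d1) gives a lower bound of 2 + 1 = 3 moves.
A route of 3 moves achieves this: b2 → b1 → c1 → d1.
Since 3 matches the lower bound, it is optimal.

3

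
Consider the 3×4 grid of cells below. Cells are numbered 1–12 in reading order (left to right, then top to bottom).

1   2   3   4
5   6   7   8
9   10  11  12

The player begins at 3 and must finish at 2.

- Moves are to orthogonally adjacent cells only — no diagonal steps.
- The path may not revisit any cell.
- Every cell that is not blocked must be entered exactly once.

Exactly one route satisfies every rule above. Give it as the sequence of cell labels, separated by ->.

Need to visit all 12 open cells exactly once, starting at 3 and ending at 2.
Route from 3: right to 4, 2× down (reaching 12), left to 11, up to 7, left to 6, down to 10, left to 9, 2× up (reaching 1), right to 2 — 11 moves in all.
Check: all 12 open cells covered.

3 -> 4 -> 8 -> 12 -> 11 -> 7 -> 6 -> 10 -> 9 -> 5 -> 1 -> 2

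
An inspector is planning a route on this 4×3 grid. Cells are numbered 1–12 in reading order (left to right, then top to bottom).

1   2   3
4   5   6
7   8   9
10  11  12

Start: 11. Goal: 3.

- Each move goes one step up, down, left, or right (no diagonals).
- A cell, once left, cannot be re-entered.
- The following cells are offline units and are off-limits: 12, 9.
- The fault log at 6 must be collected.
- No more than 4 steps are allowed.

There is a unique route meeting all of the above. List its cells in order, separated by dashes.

11 - 8 - 5 - 6 - 3

Any route must reach 6 and still end at 3 within 4 moves, so the order of the required stops is forced.
Route from 11: 2× up (reaching 5), right to 6, up to 3 — 4 moves in all.
Check: all required cells visited; 4 ≤ 4 moves.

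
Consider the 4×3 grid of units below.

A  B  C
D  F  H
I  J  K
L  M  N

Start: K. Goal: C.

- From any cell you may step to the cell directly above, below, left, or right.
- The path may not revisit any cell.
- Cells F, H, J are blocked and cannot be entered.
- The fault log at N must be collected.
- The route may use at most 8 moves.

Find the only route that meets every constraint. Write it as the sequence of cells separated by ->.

K -> N -> M -> L -> I -> D -> A -> B -> C

Any route must reach N and still end at C within 8 moves, so the order of the required stops is forced.
Route from K: down 1 to N, left 2 to L, up 3 to A, right 2 to C — 8 moves in all.
Check: all required cells visited; 8 ≤ 8 moves.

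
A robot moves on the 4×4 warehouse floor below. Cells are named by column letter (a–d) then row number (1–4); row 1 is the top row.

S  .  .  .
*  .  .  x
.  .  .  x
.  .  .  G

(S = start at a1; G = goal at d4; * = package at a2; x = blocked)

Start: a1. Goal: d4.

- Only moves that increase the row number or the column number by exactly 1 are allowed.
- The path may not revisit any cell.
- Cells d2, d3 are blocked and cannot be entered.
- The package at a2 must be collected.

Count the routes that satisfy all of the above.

A right/down-only route from a1 to d4 makes exactly 3 down-moves and 3 right-moves in some order.
With no other constraints that would be C(6,3) = 20 routes.
Split at a2 and multiply the segment counts (each segment already excludes blocked cells): a1→a2: 1; a2→d4: 6; product = 6.
That gives 6 routes.

6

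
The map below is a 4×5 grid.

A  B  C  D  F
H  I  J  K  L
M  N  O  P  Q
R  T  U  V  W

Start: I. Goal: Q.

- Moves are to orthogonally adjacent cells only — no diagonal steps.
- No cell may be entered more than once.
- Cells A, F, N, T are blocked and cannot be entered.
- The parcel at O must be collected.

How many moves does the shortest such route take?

Any route passes through O somewhere between I and Q. Summing Manhattan distances along the two legs (I → O → Q) gives a lower bound of 2 + 2 = 4 moves.
A route of 4 moves achieves this: I → J → O → P → Q.
Since 4 matches the lower bound, it is optimal.

4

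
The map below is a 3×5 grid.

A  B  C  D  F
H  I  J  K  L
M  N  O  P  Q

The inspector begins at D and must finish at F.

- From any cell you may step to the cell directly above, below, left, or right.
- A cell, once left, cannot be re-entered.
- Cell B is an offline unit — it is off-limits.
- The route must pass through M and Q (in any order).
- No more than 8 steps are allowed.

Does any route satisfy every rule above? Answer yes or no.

Even ignoring the no-revisit rule, getting from D to F, taking the cheapest ordering D → M → Q → F needs at least 5 + 4 + 2 = 11 moves (Manhattan distance per leg), which exceeds the 8-move limit.

no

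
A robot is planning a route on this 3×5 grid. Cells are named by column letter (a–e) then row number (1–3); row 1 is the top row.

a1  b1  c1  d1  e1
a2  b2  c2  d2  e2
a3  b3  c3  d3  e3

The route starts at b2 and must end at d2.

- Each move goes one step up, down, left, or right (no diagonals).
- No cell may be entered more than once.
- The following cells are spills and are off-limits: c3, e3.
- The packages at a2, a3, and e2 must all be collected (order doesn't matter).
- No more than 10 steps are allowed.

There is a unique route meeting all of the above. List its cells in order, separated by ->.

b2 -> b3 -> a3 -> a2 -> a1 -> b1 -> c1 -> d1 -> e1 -> e2 -> d2

The 10-move cap with required stops at a2, a3, e2 leaves no slack for detours.
Route from b2: down 1 to b3, left 1 to a3, up 2 to a1, right 4 to e1, down 1 to e2, left 1 to d2 — 10 moves in all.
Check: all required cells visited; 10 ≤ 10 moves.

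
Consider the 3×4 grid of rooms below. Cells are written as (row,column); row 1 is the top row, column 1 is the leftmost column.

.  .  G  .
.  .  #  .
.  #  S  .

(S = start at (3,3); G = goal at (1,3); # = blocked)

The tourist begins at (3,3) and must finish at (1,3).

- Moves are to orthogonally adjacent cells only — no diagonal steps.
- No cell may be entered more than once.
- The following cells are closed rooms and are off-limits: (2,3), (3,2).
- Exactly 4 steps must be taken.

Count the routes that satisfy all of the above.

1

Need simple routes of exactly 4 moves from (3,3) to (1,3) (Manhattan distance 2, so 1 moves are spent on a detour and 1 undoing it).
Enumerating: (3,3) (3,4) (2,4) (1,4) (1,3).
That gives 1 route.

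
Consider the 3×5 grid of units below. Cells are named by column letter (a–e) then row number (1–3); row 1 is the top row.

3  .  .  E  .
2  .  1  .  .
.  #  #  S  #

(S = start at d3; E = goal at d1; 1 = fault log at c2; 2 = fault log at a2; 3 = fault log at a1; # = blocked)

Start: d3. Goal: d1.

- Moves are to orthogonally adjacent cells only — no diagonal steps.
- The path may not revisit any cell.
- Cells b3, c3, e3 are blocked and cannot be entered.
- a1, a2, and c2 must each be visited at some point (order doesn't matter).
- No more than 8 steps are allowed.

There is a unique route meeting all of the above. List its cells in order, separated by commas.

d3, d2, c2, b2, a2, a1, b1, c1, d1

Any route must reach a1, a2, and c2 and still end at d1 within 8 moves, so the order of the required stops is forced.
Route from d3: up 1 to d2, left 3 to a2, up 1 to a1, right 3 to d1 — 8 moves in all.
Check: all required cells visited; 8 ≤ 8 moves.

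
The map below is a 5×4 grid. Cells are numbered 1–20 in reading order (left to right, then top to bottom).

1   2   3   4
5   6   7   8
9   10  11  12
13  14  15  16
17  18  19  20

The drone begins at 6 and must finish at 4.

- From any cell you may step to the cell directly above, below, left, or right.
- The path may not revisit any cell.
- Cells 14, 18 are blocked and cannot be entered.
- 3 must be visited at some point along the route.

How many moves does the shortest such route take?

Any route passes through 3 somewhere between 6 and 4. Summing Manhattan distances along the two legs (6 → 3 → 4) gives a lower bound of 2 + 1 = 3 moves.
A route of 3 moves achieves this: 6 → 2 → 3 → 4.
Since 3 matches the lower bound, it is optimal.

3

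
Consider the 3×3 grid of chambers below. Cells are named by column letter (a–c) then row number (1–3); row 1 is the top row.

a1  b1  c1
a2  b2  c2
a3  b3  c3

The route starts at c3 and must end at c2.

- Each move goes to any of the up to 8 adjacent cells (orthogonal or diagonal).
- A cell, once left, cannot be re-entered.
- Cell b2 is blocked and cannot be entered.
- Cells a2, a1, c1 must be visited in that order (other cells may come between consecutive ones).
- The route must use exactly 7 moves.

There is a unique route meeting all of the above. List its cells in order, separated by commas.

The waypoints must appear in the order a2, a1, c1, with no cell reused.
Route from c3: left 2 to a3, up 2 to a1, right 2 to c1, down 1 to c2 — 7 moves in all.
Check: order respected (a2 at step 3, a1 at step 4, c1 at step 6); 7 moves as required.

c3, b3, a3, a2, a1, b1, c1, c2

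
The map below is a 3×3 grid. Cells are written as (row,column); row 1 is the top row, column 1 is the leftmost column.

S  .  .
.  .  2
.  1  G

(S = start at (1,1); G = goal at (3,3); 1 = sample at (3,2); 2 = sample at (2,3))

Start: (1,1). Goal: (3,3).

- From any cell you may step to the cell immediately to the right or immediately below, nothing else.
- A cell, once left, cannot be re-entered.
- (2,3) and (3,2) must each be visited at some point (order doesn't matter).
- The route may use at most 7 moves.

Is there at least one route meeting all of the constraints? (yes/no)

(3,2) is below but to the left of (2,3): going (2,3) → (3,2) would need a leftward move and (3,2) → (2,3) an upward move, so no right/down-only route can visit both required cells.

no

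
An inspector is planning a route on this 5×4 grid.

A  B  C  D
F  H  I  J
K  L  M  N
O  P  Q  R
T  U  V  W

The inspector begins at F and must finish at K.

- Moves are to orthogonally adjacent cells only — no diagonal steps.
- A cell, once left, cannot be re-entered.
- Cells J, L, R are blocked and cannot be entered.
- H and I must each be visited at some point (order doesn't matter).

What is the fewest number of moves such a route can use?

7

Any route passes through H and I in some order between F and K. Summing Manhattan distances along each leg and taking the cheapest ordering (F → H → I → K) gives a lower bound of 1 + 1 + 3 = 5 moves.
The shortest route satisfying every rule uses 7 moves: F → H → I → M → Q → P → O → K.
The bound of 5 isn't tight here; checking systematically, no route of length 5 through 6 satisfies every constraint, so 7 is the minimum.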